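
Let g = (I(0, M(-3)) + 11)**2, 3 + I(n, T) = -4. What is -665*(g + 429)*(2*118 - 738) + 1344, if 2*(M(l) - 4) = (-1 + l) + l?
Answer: 148555694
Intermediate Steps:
M(l) = 7/2 + l (M(l) = 4 + ((-1 + l) + l)/2 = 4 + (-1 + 2*l)/2 = 4 + (-1/2 + l) = 7/2 + l)
I(n, T) = -7 (I(n, T) = -3 - 4 = -7)
g = 16 (g = (-7 + 11)**2 = 4**2 = 16)
-665*(g + 429)*(2*118 - 738) + 1344 = -665*(16 + 429)*(2*118 - 738) + 1344 = -295925*(236 - 738) + 1344 = -295925*(-502) + 1344 = -665*(-223390) + 1344 = 148554350 + 1344 = 148555694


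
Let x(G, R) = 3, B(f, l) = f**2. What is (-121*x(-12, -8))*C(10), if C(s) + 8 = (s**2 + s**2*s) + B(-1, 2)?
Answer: -396759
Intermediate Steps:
C(s) = -7 + s**2 + s**3 (C(s) = -8 + ((s**2 + s**2*s) + (-1)**2) = -8 + ((s**2 + s**3) + 1) = -8 + (1 + s**2 + s**3) = -7 + s**2 + s**3)
(-121*x(-12, -8))*C(10) = (-121*3)*(-7 + 10**2 + 10**3) = -363*(-7 + 100 + 1000) = -363*1093 = -396759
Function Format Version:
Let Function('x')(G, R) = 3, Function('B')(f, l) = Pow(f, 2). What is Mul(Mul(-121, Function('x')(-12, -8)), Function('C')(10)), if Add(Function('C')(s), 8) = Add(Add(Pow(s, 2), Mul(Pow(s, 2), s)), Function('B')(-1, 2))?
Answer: -396759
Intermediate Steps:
Function('C')(s) = Add(-7, Pow(s, 2), Pow(s, 3)) (Function('C')(s) = Add(-8, Add(Add(Pow(s, 2), Mul(Pow(s, 2), s)), Pow(-1, 2))) = Add(-8, Add(Add(Pow(s, 2), Pow(s, 3)), 1)) = Add(-8, Add(1, Pow(s, 2), Pow(s, 3))) = Add(-7, Pow(s, 2), Pow(s, 3)))
Mul(Mul(-121, Function('x')(-12, -8)), Function('C')(10)) = Mul(Mul(-121, 3), Add(-7, Pow(10, 2), Pow(10, 3))) = Mul(-363, Add(-7, 100, 1000)) = Mul(-363, 1093) = -396759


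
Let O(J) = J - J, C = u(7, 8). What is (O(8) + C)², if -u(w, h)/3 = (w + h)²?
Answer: 455625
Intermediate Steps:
u(w, h) = -3*(h + w)² (u(w, h) = -3*(w + h)² = -3*(h + w)²)
C = -675 (C = -3*(8 + 7)² = -3*15² = -3*225 = -675)
O(J) = 0
(O(8) + C)² = (0 - 675)² = (-675)² = 455625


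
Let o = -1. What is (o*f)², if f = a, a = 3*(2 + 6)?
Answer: 576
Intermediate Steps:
a = 24 (a = 3*8 = 24)
f = 24
(o*f)² = (-1*24)² = (-24)² = 576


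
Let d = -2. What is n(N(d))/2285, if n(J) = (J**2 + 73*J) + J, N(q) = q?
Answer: -144/2285 ≈ -0.063020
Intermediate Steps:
n(J) = J**2 + 74*J
n(N(d))/2285 = -2*(74 - 2)/2285 = -2*72*(1/2285) = -144*1/2285 = -144/2285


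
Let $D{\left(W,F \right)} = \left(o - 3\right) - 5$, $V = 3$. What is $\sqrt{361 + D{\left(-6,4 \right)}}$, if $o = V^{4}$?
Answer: $\sqrt{434} \approx 20.833$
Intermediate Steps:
$o = 81$ ($o = 3^{4} = 81$)
$D{\left(W,F \right)} = 73$ ($D{\left(W,F \right)} = \left(81 - 3\right) - 5 = 78 - 5 = 73$)
$\sqrt{361 + D{\left(-6,4 \right)}} = \sqrt{361 + 73} = \sqrt{434}$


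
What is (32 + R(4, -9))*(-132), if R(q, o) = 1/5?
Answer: -21252/5 ≈ -4250.4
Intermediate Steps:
R(q, o) = 1/5
(32 + R(4, -9))*(-132) = (32 + 1/5)*(-132) = (161/5)*(-132) = -21252/5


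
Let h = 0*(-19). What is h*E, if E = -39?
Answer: 0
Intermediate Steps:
h = 0
h*E = 0*(-39) = 0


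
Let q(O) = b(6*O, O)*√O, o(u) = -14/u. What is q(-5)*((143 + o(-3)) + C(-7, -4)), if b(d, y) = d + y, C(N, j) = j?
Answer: -15085*I*√5/3 ≈ -11244.0*I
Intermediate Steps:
q(O) = 7*O^(3/2) (q(O) = (6*O + O)*√O = (7*O)*√O = 7*O^(3/2))
q(-5)*((143 + o(-3)) + C(-7, -4)) = (7*(-5)^(3/2))*((143 - 14/(-3)) - 4) = (7*(-5*I*√5))*((143 - 14*(-⅓)) - 4) = (-35*I*√5)*((143 + 14/3) - 4) = (-35*I*√5)*(443/3 - 4) = -35*I*√5*(431/3) = -15085*I*√5/3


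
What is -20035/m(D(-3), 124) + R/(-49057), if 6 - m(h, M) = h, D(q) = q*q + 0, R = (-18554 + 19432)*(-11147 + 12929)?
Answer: 978163207/147171 ≈ 6646.4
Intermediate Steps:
R = 1564596 (R = 878*1782 = 1564596)
D(q) = q**2 (D(q) = q**2 + 0 = q**2)
m(h, M) = 6 - h
-20035/m(D(-3), 124) + R/(-49057) = -20035/(6 - 1*(-3)**2) + 1564596/(-49057) = -20035/(6 - 1*9) + 1564596*(-1/49057) = -20035/(6 - 9) - 1564596/49057 = -20035/(-3) - 1564596/49057 = -20035*(-1/3) - 1564596/49057 = 20035/3 - 1564596/49057 = 978163207/147171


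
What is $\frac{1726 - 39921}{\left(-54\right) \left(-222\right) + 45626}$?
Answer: $- \frac{38195}{57614} \approx -0.66295$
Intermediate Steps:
$\frac{1726 - 39921}{\left(-54\right) \left(-222\right) + 45626} = - \frac{38195}{11988 + 45626} = - \frac{38195}{57614}$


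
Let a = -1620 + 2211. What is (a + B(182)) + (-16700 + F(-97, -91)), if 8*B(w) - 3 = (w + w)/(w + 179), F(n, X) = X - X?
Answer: -46521345/2888 ≈ -16109.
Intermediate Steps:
F(n, X) = 0
B(w) = 3/8 + w/(4*(179 + w)) (B(w) = 3/8 + ((w + w)/(w + 179))/8 = 3/8 + ((2*w)/(179 + w))/8 = 3/8 + (2*w/(179 + w))/8 = 3/8 + w/(4*(179 + w)))
a = 591
(a + B(182)) + (-16700 + F(-97, -91)) = (591 + (537 + 5*182)/(8*(179 + 182))) + (-16700 + 0) = (591 + (1/8)*(537 + 910)/361) - 16700 = (591 + (1/8)*(1/361)*1447) - 16700 = (591 + 1447/2888) - 16700 = 1708255/2888 - 16700 = -46521345/2888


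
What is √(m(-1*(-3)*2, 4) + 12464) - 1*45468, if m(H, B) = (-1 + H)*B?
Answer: -45468 + 2*√3121 ≈ -45356.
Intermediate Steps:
m(H, B) = B*(-1 + H)
√(m(-1*(-3)*2, 4) + 12464) - 1*45468 = √(4*(-1 - 1*(-3)*2) + 12464) - 1*45468 = √(4*(-1 + 3*2) + 12464) - 45468 = √(4*(-1 + 6) + 12464) - 45468 = √(4*5 + 12464) - 45468 = √(20 + 12464) - 45468 = √12484 - 45468 = 2*√3121 - 45468 = -45468 + 2*√3121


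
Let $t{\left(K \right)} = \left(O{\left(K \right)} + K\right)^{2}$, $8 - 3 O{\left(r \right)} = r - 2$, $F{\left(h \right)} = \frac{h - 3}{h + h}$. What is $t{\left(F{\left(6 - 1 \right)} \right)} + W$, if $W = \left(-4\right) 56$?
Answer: $- \frac{47696}{225} \approx -211.98$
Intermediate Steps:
$F{\left(h \right)} = \frac{-3 + h}{2 h}$
$W = -224$
$O{\left(r \right)} = \frac{10}{3} - \frac{r}{3}$ ($O{\left(r \right)} = \frac{8}{3} - \frac{r - 2}{3} = \frac{8}{3} - \frac{-2 + r}{3} = \frac{8}{3} - \left(- \frac{2}{3} + \frac{r}{3}\right) = \frac{10}{3} - \frac{r}{3}$)
$t{\left(K \right)} = \left(\frac{10}{3} + \frac{2 K}{3}\right)^{2}$ ($t{\left(K \right)} = \left(\left(\frac{10}{3} - \frac{K}{3}\right) + K\right)^{2} = \left(\frac{10}{3} + \frac{2 K}{3}\right)^{2}$)
$t{\left(F{\left(6 - 1 \right)} \right)} + W = \frac{4 \left(5 + \frac{-3 + \left(6 - 1\right)}{2 \left(6 - 1\right)}\right)^{2}}{9} - 224 = \frac{4 \left(5 + \frac{-3 + 5}{2 \cdot 5}\right)^{2}}{9} - 224 = \frac{4 \left(5 + \frac{1}{2} \cdot \frac{1}{5} \cdot 2\right)^{2}}{9} - 224 = \frac{4 \left(5 + \frac{1}{5}\right)^{2}}{9} - 224 = \frac{4 \left(\frac{26}{5}\right)^{2}}{9} - 224 = \frac{4}{9} \cdot \frac{676}{25} - 224 = \frac{2704}{225} - 224 = - \frac{47696}{225}$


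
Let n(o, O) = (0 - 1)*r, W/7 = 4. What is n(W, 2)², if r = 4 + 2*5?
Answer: 196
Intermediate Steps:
W = 28 (W = 7*4 = 28)
r = 14 (r = 4 + 10 = 14)
n(o, O) = -14 (n(o, O) = (0 - 1)*14 = -1*14 = -14)
n(W, 2)² = (-14)² = 196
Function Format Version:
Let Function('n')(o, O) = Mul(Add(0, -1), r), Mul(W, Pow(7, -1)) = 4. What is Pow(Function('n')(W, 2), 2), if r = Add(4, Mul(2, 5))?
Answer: 196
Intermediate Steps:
W = 28 (W = Mul(7, 4) = 28)
r = 14 (r = Add(4, 10) = 14)
Function('n')(o, O) = -14 (Function('n')(o, O) = Mul(Add(0, -1), 14) = Mul(-1, 14) = -14)
Pow(Function('n')(W, 2), 2) = Pow(-14, 2) = 196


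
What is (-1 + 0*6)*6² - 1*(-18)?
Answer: -18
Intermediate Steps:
(-1 + 0*6)*6² - 1*(-18) = (-1 + 0)*36 + 18 = -1*36 + 18 = -36 + 18 = -18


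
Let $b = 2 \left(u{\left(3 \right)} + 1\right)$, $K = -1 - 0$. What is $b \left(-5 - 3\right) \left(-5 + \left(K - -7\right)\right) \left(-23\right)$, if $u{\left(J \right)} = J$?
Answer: $1472$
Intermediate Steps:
$K = -1$ ($K = -1 + 0 = -1$)
$b = 8$ ($b = 2 \left(3 + 1\right) = 2 \cdot 4 = 8$)
$b \left(-5 - 3\right) \left(-5 + \left(K - -7\right)\right) \left(-23\right) = 8 \left(-5 - 3\right) \left(-5 - -6\right) \left(-23\right) = 8 \left(-5 - 3\right) \left(-5 + \left(-1 + 7\right)\right) \left(-23\right) = 8 \left(-8\right) \left(-5 + 6\right) \left(-23\right) = - 64 \cdot 1 \left(-23\right) = \left(-64\right) \left(-23\right) = 1472$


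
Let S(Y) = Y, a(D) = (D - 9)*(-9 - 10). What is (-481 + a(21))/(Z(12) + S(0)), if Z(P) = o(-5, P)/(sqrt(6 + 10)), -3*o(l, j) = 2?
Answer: 4254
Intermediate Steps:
o(l, j) = -2/3 (o(l, j) = -1/3*2 = -2/3)
a(D) = 171 - 19*D (a(D) = (-9 + D)*(-19) = 171 - 19*D)
Z(P) = -1/6 (Z(P) = -2/(3*sqrt(6 + 10)) = -2/(3*(sqrt(16))) = -2/3/4 = -2/3*1/4 = -1/6)
(-481 + a(21))/(Z(12) + S(0)) = (-481 + (171 - 19*21))/(-1/6 + 0) = (-481 + (171 - 399))/(-1/6) = (-481 - 228)*(-6) = -709*(-6) = 4254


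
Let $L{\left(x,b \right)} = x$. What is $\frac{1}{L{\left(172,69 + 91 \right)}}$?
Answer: $\frac{1}{172} \approx 0.005814$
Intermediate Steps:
$\frac{1}{L{\left(172,69 + 91 \right)}} = \frac{1}{172}$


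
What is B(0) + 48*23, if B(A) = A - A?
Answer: 1104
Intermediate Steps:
B(A) = 0
B(0) + 48*23 = 0 + 48*23 = 0 + 1104 = 1104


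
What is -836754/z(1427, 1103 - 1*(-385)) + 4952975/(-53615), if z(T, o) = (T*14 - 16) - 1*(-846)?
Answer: -4930802317/37187364 ≈ -132.59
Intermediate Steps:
z(T, o) = 830 + 14*T (z(T, o) = (14*T - 16) + 846 = (-16 + 14*T) + 846 = 830 + 14*T)
-836754/z(1427, 1103 - 1*(-385)) + 4952975/(-53615) = -836754/(830 + 14*1427) + 4952975/(-53615) = -836754/(830 + 19978) + 4952975*(-1/53615) = -836754/20808 - 990595/10723 = -836754*1/20808 - 990595/10723 = -139459/3468 - 990595/10723 = -4930802317/37187364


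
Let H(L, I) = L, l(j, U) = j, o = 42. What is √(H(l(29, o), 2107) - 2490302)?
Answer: 3*I*√276697 ≈ 1578.1*I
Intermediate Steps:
√(H(l(29, o), 2107) - 2490302) = √(29 - 2490302) = √(-2490273) = 3*I*√276697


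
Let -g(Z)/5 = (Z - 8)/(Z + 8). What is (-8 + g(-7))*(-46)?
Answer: -3082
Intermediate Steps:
g(Z) = -5*(-8 + Z)/(8 + Z) (g(Z) = -5*(Z - 8)/(Z + 8) = -5*(-8 + Z)/(8 + Z))
(-8 + g(-7))*(-46) = (-8 + 5*(8 - 1*(-7))/(8 - 7))*(-46) = (-8 + 5*(8 + 7)/1)*(-46) = (-8 + 5*1*15)*(-46) = (-8 + 75)*(-46) = 67*(-46) = -3082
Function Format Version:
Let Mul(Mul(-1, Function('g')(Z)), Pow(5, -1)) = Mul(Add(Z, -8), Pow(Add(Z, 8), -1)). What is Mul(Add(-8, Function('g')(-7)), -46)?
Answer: -3082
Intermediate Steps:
Function('g')(Z) = Mul(-5, Pow(Add(8, Z), -1), Add(-8, Z)) (Function('g')(Z) = Mul(-5, Mul(Add(Z, -8), Pow(Add(Z, 8), -1))) = Mul(-5, Mul(Add(-8, Z), Pow(Add(8, Z), -1))) = Mul(-5, Mul(Pow(Add(8, Z), -1), Add(-8, Z))) = Mul(-5, Pow(Add(8, Z), -1), Add(-8, Z)))
Mul(Add(-8, Function('g')(-7)), -46) = Mul(Add(-8, Mul(5, Pow(Add(8, -7), -1), Add(8, Mul(-1, -7)))), -46) = Mul(Add(-8, Mul(5, Pow(1, -1), Add(8, 7))), -46) = Mul(Add(-8, Mul(5, 1, 15)), -46) = Mul(Add(-8, 75), -46) = Mul(67, -46) = -3082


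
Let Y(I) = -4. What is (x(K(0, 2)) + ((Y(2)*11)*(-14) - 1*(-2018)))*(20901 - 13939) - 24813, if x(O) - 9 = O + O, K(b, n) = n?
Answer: 18403601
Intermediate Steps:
x(O) = 9 + 2*O (x(O) = 9 + (O + O) = 9 + 2*O)
(x(K(0, 2)) + ((Y(2)*11)*(-14) - 1*(-2018)))*(20901 - 13939) - 24813 = ((9 + 2*2) + (-4*11*(-14) - 1*(-2018)))*(20901 - 13939) - 24813 = ((9 + 4) + (-44*(-14) + 2018))*6962 - 24813 = (13 + (616 + 2018))*6962 - 24813 = (13 + 2634)*6962 - 24813 = 2647*6962 - 24813 = 18428414 - 24813 = 18403601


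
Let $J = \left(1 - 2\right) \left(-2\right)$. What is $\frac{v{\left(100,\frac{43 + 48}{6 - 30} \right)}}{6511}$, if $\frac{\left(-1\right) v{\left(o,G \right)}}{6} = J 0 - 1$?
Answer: $\frac{6}{6511} \approx 0.00092152$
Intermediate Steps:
$J = 2$ ($J = \left(-1\right) \left(-2\right) = 2$)
$v{\left(o,G \right)} = 6$ ($v{\left(o,G \right)} = - 6 \left(2 \cdot 0 - 1\right) = - 6 \left(0 - 1\right) = \left(-6\right) \left(-1\right) = 6$)
$\frac{v{\left(100,\frac{43 + 48}{6 - 30} \right)}}{6511} = \frac{6}{6511}$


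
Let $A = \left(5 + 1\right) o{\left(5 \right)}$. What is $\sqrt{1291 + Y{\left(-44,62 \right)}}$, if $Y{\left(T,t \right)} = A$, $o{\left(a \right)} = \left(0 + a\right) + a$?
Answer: $\sqrt{1351} \approx 36.756$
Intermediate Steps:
$o{\left(a \right)} = 2 a$ ($o{\left(a \right)} = a + a = 2 a$)
$A = 60$ ($A = \left(5 + 1\right) 2 \cdot 5 = 6 \cdot 10 = 60$)
$Y{\left(T,t \right)} = 60$
$\sqrt{1291 + Y{\left(-44,62 \right)}} = \sqrt{1291 + 60} = \sqrt{1351}$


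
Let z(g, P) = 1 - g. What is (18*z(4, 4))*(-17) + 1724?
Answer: 2642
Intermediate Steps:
(18*z(4, 4))*(-17) + 1724 = (18*(1 - 1*4))*(-17) + 1724 = (18*(1 - 4))*(-17) + 1724 = (18*(-3))*(-17) + 1724 = -54*(-17) + 1724 = 918 + 1724 = 2642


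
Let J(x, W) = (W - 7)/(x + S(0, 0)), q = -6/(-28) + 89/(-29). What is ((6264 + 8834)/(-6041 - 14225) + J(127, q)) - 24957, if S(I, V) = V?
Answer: -13039906890593/522477746 ≈ -24958.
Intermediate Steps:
q = -1159/406 (q = -6*(-1/28) + 89*(-1/29) = 3/14 - 89/29 = -1159/406 ≈ -2.8547)
J(x, W) = (-7 + W)/x (J(x, W) = (W - 7)/(x + 0) = (-7 + W)/x)
((6264 + 8834)/(-6041 - 14225) + J(127, q)) - 24957 = ((6264 + 8834)/(-6041 - 14225) + (-7 - 1159/406)/127) - 24957 = (15098/(-20266) + (1/127)*(-4001/406)) - 24957 = (15098*(-1/20266) - 4001/51562) - 24957 = (-7549/10133 - 4001/51562) - 24957 = -429783671/522477746 - 24957 = -13039906890593/522477746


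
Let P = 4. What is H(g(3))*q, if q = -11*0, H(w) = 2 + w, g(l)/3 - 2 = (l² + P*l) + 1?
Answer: 0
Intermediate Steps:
g(l) = 9 + 3*l² + 12*l (g(l) = 6 + 3*((l² + 4*l) + 1) = 6 + 3*(1 + l² + 4*l) = 6 + (3 + 3*l² + 12*l) = 9 + 3*l² + 12*l)
q = 0
H(g(3))*q = (2 + (9 + 3*3² + 12*3))*0 = (2 + (9 + 3*9 + 36))*0 = (2 + (9 + 27 + 36))*0 = (2 + 72)*0 = 74*0 = 0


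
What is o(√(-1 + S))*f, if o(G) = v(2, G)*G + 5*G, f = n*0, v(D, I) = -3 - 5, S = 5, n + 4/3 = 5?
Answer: 0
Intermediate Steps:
n = 11/3 (n = -4/3 + 5 = 11/3 ≈ 3.6667)
v(D, I) = -8
f = 0 (f = (11/3)*0 = 0)
o(G) = -3*G (o(G) = -8*G + 5*G = -3*G)
o(√(-1 + S))*f = -3*√(-1 + 5)*0 = -3*√4*0 = -3*2*0 = -6*0 = 0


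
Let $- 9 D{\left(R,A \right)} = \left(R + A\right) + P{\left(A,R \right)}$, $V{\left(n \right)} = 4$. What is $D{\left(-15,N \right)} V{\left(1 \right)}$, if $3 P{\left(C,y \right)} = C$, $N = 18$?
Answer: $-4$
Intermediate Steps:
$P{\left(C,y \right)} = \frac{C}{3}$
$D{\left(R,A \right)} = - \frac{4 A}{27} - \frac{R}{9}$ ($D{\left(R,A \right)} = - \frac{\left(R + A\right) + \frac{A}{3}}{9} = - \frac{\left(A + R\right) + \frac{A}{3}}{9} = - \frac{R + \frac{4 A}{3}}{9} = - \frac{4 A}{27} - \frac{R}{9}$)
$D{\left(-15,N \right)} V{\left(1 \right)} = \left(\left(- \frac{4}{27}\right) 18 - - \frac{5}{3}\right) 4 = \left(- \frac{8}{3} + \frac{5}{3}\right) 4 = \left(-1\right) 4 = -4$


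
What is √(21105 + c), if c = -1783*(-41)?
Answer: 64*√23 ≈ 306.93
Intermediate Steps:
c = 73103
√(21105 + c) = √(21105 + 73103) = √94208 = 64*√23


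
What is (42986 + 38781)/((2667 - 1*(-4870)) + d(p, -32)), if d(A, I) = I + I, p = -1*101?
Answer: 81767/7473 ≈ 10.942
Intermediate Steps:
p = -101
d(A, I) = 2*I
(42986 + 38781)/((2667 - 1*(-4870)) + d(p, -32)) = (42986 + 38781)/((2667 - 1*(-4870)) + 2*(-32)) = 81767/((2667 + 4870) - 64) = 81767/(7537 - 64) = 81767/7473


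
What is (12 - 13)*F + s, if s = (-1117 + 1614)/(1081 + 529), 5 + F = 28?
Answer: -5219/230 ≈ -22.691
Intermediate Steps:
F = 23 (F = -5 + 28 = 23)
s = 71/230 (s = 497/1610 = 497*(1/1610) = 71/230 ≈ 0.30870)
(12 - 13)*F + s = (12 - 13)*23 + 71/230 = -1*23 + 71/230 = -23 + 71/230 = -5219/230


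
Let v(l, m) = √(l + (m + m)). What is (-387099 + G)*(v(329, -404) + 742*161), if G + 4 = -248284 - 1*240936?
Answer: -104687298226 - 876323*I*√479 ≈ -1.0469e+11 - 1.9179e+7*I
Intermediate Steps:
G = -489224 (G = -4 + (-248284 - 1*240936) = -4 + (-248284 - 240936) = -4 - 489220 = -489224)
v(l, m) = √(l + 2*m)
(-387099 + G)*(v(329, -404) + 742*161) = (-387099 - 489224)*(√(329 + 2*(-404)) + 742*161) = -876323*(√(329 - 808) + 119462) = -876323*(√(-479) + 119462) = -876323*(I*√479 + 119462) = -876323*(119462 + I*√479) = -104687298226 - 876323*I*√479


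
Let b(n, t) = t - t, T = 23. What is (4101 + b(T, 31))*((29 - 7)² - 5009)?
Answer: -18557025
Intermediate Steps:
b(n, t) = 0
(4101 + b(T, 31))*((29 - 7)² - 5009) = (4101 + 0)*((29 - 7)² - 5009) = 4101*(22² - 5009) = 4101*(484 - 5009) = 4101*(-4525) = -18557025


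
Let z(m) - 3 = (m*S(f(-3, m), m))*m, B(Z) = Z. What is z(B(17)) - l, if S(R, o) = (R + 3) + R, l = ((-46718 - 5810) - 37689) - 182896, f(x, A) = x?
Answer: 272249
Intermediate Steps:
l = -273113 (l = (-52528 - 37689) - 182896 = -90217 - 182896 = -273113)
S(R, o) = 3 + 2*R (S(R, o) = (3 + R) + R = 3 + 2*R)
z(m) = 3 - 3*m² (z(m) = 3 + (m*(3 + 2*(-3)))*m = 3 + (m*(3 - 6))*m = 3 + (m*(-3))*m = 3 + (-3*m)*m = 3 - 3*m²)
z(B(17)) - l = (3 - 3*17²) - 1*(-273113) = (3 - 3*289) + 273113 = (3 - 867) + 273113 = -864 + 273113 = 272249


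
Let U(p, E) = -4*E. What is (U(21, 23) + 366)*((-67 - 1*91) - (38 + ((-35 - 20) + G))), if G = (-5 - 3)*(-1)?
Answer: -40826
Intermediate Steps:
G = 8 (G = -8*(-1) = 8)
(U(21, 23) + 366)*((-67 - 1*91) - (38 + ((-35 - 20) + G))) = (-4*23 + 366)*((-67 - 1*91) - (38 + ((-35 - 20) + 8))) = (-92 + 366)*((-67 - 91) - (38 + (-55 + 8))) = 274*(-158 - (38 - 47)) = 274*(-158 - 1*(-9)) = 274*(-158 + 9) = 274*(-149) = -40826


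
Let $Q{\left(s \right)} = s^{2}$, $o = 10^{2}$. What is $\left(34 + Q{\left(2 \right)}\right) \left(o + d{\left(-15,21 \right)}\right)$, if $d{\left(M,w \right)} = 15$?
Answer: $4370$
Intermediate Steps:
$o = 100$
$\left(34 + Q{\left(2 \right)}\right) \left(o + d{\left(-15,21 \right)}\right) = \left(34 + 2^{2}\right) \left(100 + 15\right) = \left(34 + 4\right) 115 = 38 \cdot 115 = 4370$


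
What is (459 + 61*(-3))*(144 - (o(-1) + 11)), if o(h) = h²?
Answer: 36432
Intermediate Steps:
(459 + 61*(-3))*(144 - (o(-1) + 11)) = (459 + 61*(-3))*(144 - ((-1)² + 11)) = (459 - 183)*(144 - (1 + 11)) = 276*(144 - 1*12) = 276*(144 - 12) = 276*132 = 36432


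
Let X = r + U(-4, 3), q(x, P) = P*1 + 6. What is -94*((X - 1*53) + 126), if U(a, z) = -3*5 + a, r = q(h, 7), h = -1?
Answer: -6298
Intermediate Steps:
q(x, P) = 6 + P (q(x, P) = P + 6 = 6 + P)
r = 13 (r = 6 + 7 = 13)
U(a, z) = -15 + a
X = -6 (X = 13 + (-15 - 4) = 13 - 19 = -6)
-94*((X - 1*53) + 126) = -94*((-6 - 1*53) + 126) = -94*((-6 - 53) + 126) = -94*(-59 + 126) = -94*67 = -6298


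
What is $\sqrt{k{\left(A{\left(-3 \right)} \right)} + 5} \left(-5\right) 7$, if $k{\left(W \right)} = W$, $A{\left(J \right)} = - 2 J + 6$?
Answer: $- 35 \sqrt{17} \approx -144.31$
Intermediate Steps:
$A{\left(J \right)} = 6 - 2 J$
$\sqrt{k{\left(A{\left(-3 \right)} \right)} + 5} \left(-5\right) 7 = \sqrt{\left(6 - -6\right) + 5} \left(-5\right) 7 = \sqrt{\left(6 + 6\right) + 5} \left(-5\right) 7 = \sqrt{12 + 5} \left(-5\right) 7 = \sqrt{17} \left(-5\right) 7 = - 5 \sqrt{17} \cdot 7 = - 35 \sqrt{17}$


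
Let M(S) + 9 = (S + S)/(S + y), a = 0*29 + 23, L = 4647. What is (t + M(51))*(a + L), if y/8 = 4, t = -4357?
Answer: -1691828920/83 ≈ -2.0383e+7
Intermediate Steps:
a = 23 (a = 0 + 23 = 23)
y = 32 (y = 8*4 = 32)
M(S) = -9 + 2*S/(32 + S) (M(S) = -9 + (S + S)/(S + 32) = -9 + (2*S)/(32 + S) = -9 + 2*S/(32 + S))
(t + M(51))*(a + L) = (-4357 + (-288 - 7*51)/(32 + 51))*(23 + 4647) = (-4357 + (-288 - 357)/83)*4670 = (-4357 + (1/83)*(-645))*4670 = (-4357 - 645/83)*4670 = -362276/83*4670 = -1691828920/83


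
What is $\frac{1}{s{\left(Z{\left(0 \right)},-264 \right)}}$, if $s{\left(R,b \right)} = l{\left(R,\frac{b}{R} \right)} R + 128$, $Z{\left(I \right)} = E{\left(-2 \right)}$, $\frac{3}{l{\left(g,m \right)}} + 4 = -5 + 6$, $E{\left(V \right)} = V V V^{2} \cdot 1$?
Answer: $\frac{1}{112} \approx 0.0089286$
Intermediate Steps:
$E{\left(V \right)} = V^{4}$ ($E{\left(V \right)} = V V^{3} \cdot 1 = V^{4} \cdot 1 = V^{4}$)
$l{\left(g,m \right)} = -1$ ($l{\left(g,m \right)} = \frac{3}{-4 + \left(-5 + 6\right)} = \frac{3}{-4 + 1} = \frac{3}{-3} = 3 \left(- \frac{1}{3}\right) = -1$)
$Z{\left(I \right)} = 16$ ($Z{\left(I \right)} = \left(-2\right)^{4} = 16$)
$s{\left(R,b \right)} = 128 - R$ ($s{\left(R,b \right)} = - R + 128 = 128 - R$)
$\frac{1}{s{\left(Z{\left(0 \right)},-264 \right)}} = \frac{1}{128 - 16} = \frac{1}{112}$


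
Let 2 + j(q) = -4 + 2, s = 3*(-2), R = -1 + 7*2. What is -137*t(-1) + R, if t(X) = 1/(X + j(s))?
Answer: 202/5 ≈ 40.400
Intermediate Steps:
R = 13 (R = -1 + 14 = 13)
s = -6
j(q) = -4 (j(q) = -2 + (-4 + 2) = -2 - 2 = -4)
t(X) = 1/(-4 + X) (t(X) = 1/(X - 4) = 1/(-4 + X))
-137*t(-1) + R = -137/(-4 - 1) + 13 = -137/(-5) + 13 = -137*(-1/5) + 13 = 137/5 + 13 = 202/5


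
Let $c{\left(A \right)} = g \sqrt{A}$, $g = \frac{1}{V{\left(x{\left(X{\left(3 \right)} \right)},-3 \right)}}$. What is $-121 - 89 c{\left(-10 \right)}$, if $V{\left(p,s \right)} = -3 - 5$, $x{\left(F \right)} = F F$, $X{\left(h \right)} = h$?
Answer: $-121 + \frac{89 i \sqrt{10}}{8} \approx -121.0 + 35.18 i$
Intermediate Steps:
$x{\left(F \right)} = F^{2}$
$V{\left(p,s \right)} = -8$ ($V{\left(p,s \right)} = -3 - 5 = -8$)
$g = - \frac{1}{8}$ ($g = \frac{1}{-8} = - \frac{1}{8} \approx -0.125$)
$c{\left(A \right)} = - \frac{\sqrt{A}}{8}$
$-121 - 89 c{\left(-10 \right)} = -121 - 89 \left(- \frac{\sqrt{-10}}{8}\right) = -121 - 89 \left(- \frac{i \sqrt{10}}{8}\right) = -121 + \frac{89 i \sqrt{10}}{8}$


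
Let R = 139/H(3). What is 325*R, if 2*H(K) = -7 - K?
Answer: -9035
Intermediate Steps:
H(K) = -7/2 - K/2 (H(K) = (-7 - K)/2 = -7/2 - K/2)
R = -139/5 (R = 139/(-7/2 - 1/2*3) = 139/(-7/2 - 3/2) = 139/(-5) = 139*(-1/5) = -139/5 ≈ -27.800)
325*R = 325*(-139/5) = -9035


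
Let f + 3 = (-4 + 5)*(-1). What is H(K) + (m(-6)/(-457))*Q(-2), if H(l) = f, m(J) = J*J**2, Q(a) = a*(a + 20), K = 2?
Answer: -9604/457 ≈ -21.015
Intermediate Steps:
f = -4 (f = -3 + (-4 + 5)*(-1) = -3 + 1*(-1) = -3 - 1 = -4)
Q(a) = a*(20 + a)
m(J) = J**3
H(l) = -4
H(K) + (m(-6)/(-457))*Q(-2) = -4 + ((-6)**3/(-457))*(-2*(20 - 2)) = -4 + (-216*(-1/457))*(-2*18) = -4 + (216/457)*(-36) = -4 - 7776/457 = -9604/457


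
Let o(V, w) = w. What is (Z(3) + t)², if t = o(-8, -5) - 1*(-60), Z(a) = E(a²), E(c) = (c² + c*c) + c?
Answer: 51076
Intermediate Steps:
E(c) = c + 2*c² (E(c) = (c² + c²) + c = 2*c² + c = c + 2*c²)
Z(a) = a²*(1 + 2*a²)
t = 55 (t = -5 - 1*(-60) = -5 + 60 = 55)
(Z(3) + t)² = ((3² + 2*3⁴) + 55)² = ((9 + 2*81) + 55)² = ((9 + 162) + 55)² = (171 + 55)² = 226² = 51076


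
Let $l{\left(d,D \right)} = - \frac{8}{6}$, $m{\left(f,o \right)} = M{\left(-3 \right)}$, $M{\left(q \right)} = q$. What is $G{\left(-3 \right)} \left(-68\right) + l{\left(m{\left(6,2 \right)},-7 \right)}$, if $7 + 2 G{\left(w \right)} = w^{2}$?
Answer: $- \frac{208}{3} \approx -69.333$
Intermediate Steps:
$m{\left(f,o \right)} = -3$
$l{\left(d,D \right)} = - \frac{4}{3}$ ($l{\left(d,D \right)} = \left(-8\right) \frac{1}{6} = - \frac{4}{3}$)
$G{\left(w \right)} = - \frac{7}{2} + \frac{w^{2}}{2}$
$G{\left(-3 \right)} \left(-68\right) + l{\left(m{\left(6,2 \right)},-7 \right)} = \left(- \frac{7}{2} + \frac{\left(-3\right)^{2}}{2}\right) \left(-68\right) - \frac{4}{3} = \left(- \frac{7}{2} + \frac{1}{2} \cdot 9\right) \left(-68\right) - \frac{4}{3} = \left(- \frac{7}{2} + \frac{9}{2}\right) \left(-68\right) - \frac{4}{3} = 1 \left(-68\right) - \frac{4}{3} = -68 - \frac{4}{3} = - \frac{208}{3}$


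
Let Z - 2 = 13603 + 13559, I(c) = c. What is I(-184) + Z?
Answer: 26980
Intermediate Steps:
Z = 27164 (Z = 2 + (13603 + 13559) = 2 + 27162 = 27164)
I(-184) + Z = -184 + 27164 = 26980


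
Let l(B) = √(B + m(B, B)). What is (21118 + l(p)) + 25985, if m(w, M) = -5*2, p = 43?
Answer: 47103 + √33 ≈ 47109.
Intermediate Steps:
m(w, M) = -10
l(B) = √(-10 + B) (l(B) = √(B - 10) = √(-10 + B))
(21118 + l(p)) + 25985 = (21118 + √(-10 + 43)) + 25985 = (21118 + √33) + 25985 = 47103 + √33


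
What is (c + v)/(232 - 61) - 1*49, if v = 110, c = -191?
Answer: -940/19 ≈ -49.474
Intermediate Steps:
(c + v)/(232 - 61) - 1*49 = (-191 + 110)/(232 - 61) - 1*49 = -81/171 - 49 = -81*1/171 - 49 = -9/19 - 49 = -940/19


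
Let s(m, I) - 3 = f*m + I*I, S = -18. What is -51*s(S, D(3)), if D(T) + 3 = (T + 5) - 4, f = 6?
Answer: 5304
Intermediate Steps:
D(T) = -2 + T (D(T) = -3 + ((T + 5) - 4) = -3 + ((5 + T) - 4) = -3 + (1 + T) = -2 + T)
s(m, I) = 3 + I² + 6*m (s(m, I) = 3 + (6*m + I*I) = 3 + (6*m + I²) = 3 + (I² + 6*m) = 3 + I² + 6*m)
-51*s(S, D(3)) = -51*(3 + (-2 + 3)² + 6*(-18)) = -51*(3 + 1² - 108) = -51*(3 + 1 - 108) = -51*(-104) = 5304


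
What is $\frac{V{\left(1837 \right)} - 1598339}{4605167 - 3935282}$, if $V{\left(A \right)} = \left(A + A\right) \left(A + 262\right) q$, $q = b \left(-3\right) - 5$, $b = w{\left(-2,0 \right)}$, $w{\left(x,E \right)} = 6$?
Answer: $- \frac{178968037}{669885} \approx -267.16$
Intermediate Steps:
$b = 6$
$q = -23$ ($q = 6 \left(-3\right) - 5 = -18 - 5 = -23$)
$V{\left(A \right)} = - 46 A \left(262 + A\right)$ ($V{\left(A \right)} = \left(A + A\right) \left(A + 262\right) \left(-23\right) = 2 A \left(262 + A\right) \left(-23\right) = - 46 A \left(262 + A\right)$)
$\frac{V{\left(1837 \right)} - 1598339}{4605167 - 3935282} = \frac{\left(-46\right) 1837 \left(262 + 1837\right) - 1598339}{4605167 - 3935282} = \frac{\left(-46\right) 1837 \cdot 2099 - 1598339}{669885} = \left(-177369698 - 1598339\right) \frac{1}{669885} = \left(-178968037\right) \frac{1}{669885} = - \frac{178968037}{669885}$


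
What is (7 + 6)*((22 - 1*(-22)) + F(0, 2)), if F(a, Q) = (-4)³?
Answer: -260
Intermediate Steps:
F(a, Q) = -64
(7 + 6)*((22 - 1*(-22)) + F(0, 2)) = (7 + 6)*((22 - 1*(-22)) - 64) = 13*((22 + 22) - 64) = 13*(44 - 64) = 13*(-20) = -260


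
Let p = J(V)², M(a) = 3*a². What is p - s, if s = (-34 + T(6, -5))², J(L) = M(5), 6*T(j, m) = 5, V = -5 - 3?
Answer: 162899/36 ≈ 4525.0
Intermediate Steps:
V = -8
T(j, m) = ⅚ (T(j, m) = (⅙)*5 = ⅚)
J(L) = 75 (J(L) = 3*5² = 3*25 = 75)
p = 5625 (p = 75² = 5625)
s = 39601/36 (s = (-34 + ⅚)² = (-199/6)² = 39601/36 ≈ 1100.0)
p - s = 5625 - 1*39601/36 = 5625 - 39601/36 = 162899/36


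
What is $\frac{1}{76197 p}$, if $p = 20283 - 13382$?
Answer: $\frac{1}{525835497} \approx 1.9017 \cdot 10^{-9}$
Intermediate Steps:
$p = 6901$ ($p = 20283 - 13382 = 6901$)
$\frac{1}{76197 p} = \frac{1}{76197 \cdot 6901} = \frac{1}{76197} \cdot \frac{1}{6901} = \frac{1}{525835497}$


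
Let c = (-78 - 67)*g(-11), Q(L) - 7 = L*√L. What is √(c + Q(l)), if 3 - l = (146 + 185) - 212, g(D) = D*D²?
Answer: √(193002 - 232*I*√29) ≈ 439.32 - 1.422*I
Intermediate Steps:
g(D) = D³
l = -116 (l = 3 - ((146 + 185) - 212) = 3 - (331 - 212) = 3 - 1*119 = 3 - 119 = -116)
Q(L) = 7 + L^(3/2) (Q(L) = 7 + L*√L = 7 + L^(3/2))
c = 192995 (c = (-78 - 67)*(-11)³ = -145*(-1331) = 192995)
√(c + Q(l)) = √(192995 + (7 + (-116)^(3/2))) = √(192995 + (7 - 232*I*√29)) = √(193002 - 232*I*√29)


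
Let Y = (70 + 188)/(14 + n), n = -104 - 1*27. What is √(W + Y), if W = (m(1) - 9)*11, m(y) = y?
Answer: I*√137202/39 ≈ 9.4976*I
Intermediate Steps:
n = -131 (n = -104 - 27 = -131)
W = -88 (W = (1 - 9)*11 = -8*11 = -88)
Y = -86/39 (Y = (70 + 188)/(14 - 131) = 258/(-117) = 258*(-1/117) = -86/39 ≈ -2.2051)
√(W + Y) = √(-88 - 86/39) = √(-3518/39) = I*√137202/39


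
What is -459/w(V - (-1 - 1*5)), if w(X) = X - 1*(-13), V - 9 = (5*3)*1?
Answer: -459/43 ≈ -10.674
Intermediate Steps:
V = 24 (V = 9 + (5*3)*1 = 9 + 15*1 = 9 + 15 = 24)
w(X) = 13 + X (w(X) = X + 13 = 13 + X)
-459/w(V - (-1 - 1*5)) = -459/(13 + (24 - (-1 - 1*5))) = -459/(13 + (24 - (-1 - 5))) = -459/(13 + (24 - 1*(-6))) = -459/(13 + (24 + 6)) = -459/(13 + 30) = -459/43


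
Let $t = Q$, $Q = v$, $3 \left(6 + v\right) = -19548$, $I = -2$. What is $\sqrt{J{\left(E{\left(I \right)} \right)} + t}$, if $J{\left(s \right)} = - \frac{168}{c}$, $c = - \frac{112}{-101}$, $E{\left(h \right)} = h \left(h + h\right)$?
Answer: $\frac{3 i \sqrt{2966}}{2} \approx 81.692 i$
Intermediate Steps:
$E{\left(h \right)} = 2 h^{2}$ ($E{\left(h \right)} = h 2 h = 2 h^{2}$)
$c = \frac{112}{101}$ ($c = \left(-112\right) \left(- \frac{1}{101}\right) = \frac{112}{101} \approx 1.1089$)
$v = -6522$ ($v = -6 + \frac{1}{3} \left(-19548\right) = -6 - 6516 = -6522$)
$J{\left(s \right)} = - \frac{303}{2}$ ($J{\left(s \right)} = - \frac{168}{\frac{112}{101}} = \left(-168\right) \frac{101}{112} = - \frac{303}{2}$)
$Q = -6522$
$t = -6522$
$\sqrt{J{\left(E{\left(I \right)} \right)} + t} = \sqrt{- \frac{303}{2} - 6522} = \sqrt{- \frac{13347}{2}} = \frac{3 i \sqrt{2966}}{2}$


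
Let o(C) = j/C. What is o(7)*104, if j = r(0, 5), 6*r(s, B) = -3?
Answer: -52/7 ≈ -7.4286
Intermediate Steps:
r(s, B) = -½ (r(s, B) = (⅙)*(-3) = -½)
j = -½ ≈ -0.50000
o(C) = -1/(2*C)
o(7)*104 = -½/7*104 = -½*⅐*104 = -1/14*104 = -52/7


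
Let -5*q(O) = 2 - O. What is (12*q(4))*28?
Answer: 672/5 ≈ 134.40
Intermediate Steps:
q(O) = -⅖ + O/5 (q(O) = -(2 - O)/5 = -⅖ + O/5)
(12*q(4))*28 = (12*(-⅖ + (⅕)*4))*28 = (12*(-⅖ + ⅘))*28 = (12*(⅖))*28 = (24/5)*28 = 672/5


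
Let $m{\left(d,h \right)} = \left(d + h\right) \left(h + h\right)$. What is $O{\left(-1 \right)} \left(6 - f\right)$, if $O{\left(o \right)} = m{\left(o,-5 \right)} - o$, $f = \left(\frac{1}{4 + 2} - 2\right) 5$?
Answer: $\frac{5551}{6} \approx 925.17$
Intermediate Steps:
$m{\left(d,h \right)} = 2 h \left(d + h\right)$ ($m{\left(d,h \right)} = \left(d + h\right) 2 h = 2 h \left(d + h\right)$)
$f = - \frac{55}{6}$ ($f = \left(\frac{1}{6} - 2\right) 5 = \left(- \frac{11}{6}\right) 5 = - \frac{55}{6} \approx -9.1667$)
$O{\left(o \right)} = 50 - 11 o$ ($O{\left(o \right)} = 2 \left(-5\right) \left(o - 5\right) - o = 2 \left(-5\right) \left(-5 + o\right) - o = \left(50 - 10 o\right) - o = 50 - 11 o$)
$O{\left(-1 \right)} \left(6 - f\right) = \left(50 - -11\right) \left(6 - - \frac{55}{6}\right) = \left(50 + 11\right) \left(6 + \frac{55}{6}\right) = 61 \cdot \frac{91}{6} = \frac{5551}{6}$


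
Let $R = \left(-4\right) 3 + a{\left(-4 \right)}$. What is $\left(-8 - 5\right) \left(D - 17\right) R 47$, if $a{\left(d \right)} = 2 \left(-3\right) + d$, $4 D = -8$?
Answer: $-255398$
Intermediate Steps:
$D = -2$ ($D = \frac{1}{4} \left(-8\right) = -2$)
$a{\left(d \right)} = -6 + d$
$R = -22$ ($R = \left(-4\right) 3 - 10 = -12 - 10 = -22$)
$\left(-8 - 5\right) \left(D - 17\right) R 47 = \left(-8 - 5\right) \left(-2 - 17\right) \left(-22\right) 47 = \left(-13\right) \left(-19\right) \left(-22\right) 47 = 247 \left(-22\right) 47 = \left(-5434\right) 47 = -255398$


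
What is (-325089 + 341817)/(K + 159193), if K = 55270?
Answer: 16728/214463 ≈ 0.077999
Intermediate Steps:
(-325089 + 341817)/(K + 159193) = (-325089 + 341817)/(55270 + 159193) = 16728/214463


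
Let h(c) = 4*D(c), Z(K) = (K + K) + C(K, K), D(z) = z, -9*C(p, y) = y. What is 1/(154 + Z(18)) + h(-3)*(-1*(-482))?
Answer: -1087391/188 ≈ -5784.0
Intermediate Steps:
C(p, y) = -y/9
Z(K) = 17*K/9 (Z(K) = (K + K) - K/9 = 2*K - K/9 = 17*K/9)
h(c) = 4*c
1/(154 + Z(18)) + h(-3)*(-1*(-482)) = 1/(154 + (17/9)*18) + (4*(-3))*(-1*(-482)) = 1/(154 + 34) - 12*482 = 1/188 - 5784 = -1087391/188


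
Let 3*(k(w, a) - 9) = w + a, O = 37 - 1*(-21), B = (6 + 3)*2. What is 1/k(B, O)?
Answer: 3/103 ≈ 0.029126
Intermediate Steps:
B = 18 (B = 9*2 = 18)
O = 58 (O = 37 + 21 = 58)
k(w, a) = 9 + a/3 + w/3 (k(w, a) = 9 + (w + a)/3 = 9 + (a + w)/3 = 9 + (a/3 + w/3) = 9 + a/3 + w/3)
1/k(B, O) = 1/(9 + (⅓)*58 + (⅓)*18) = 1/(9 + 58/3 + 6) = 1/(103/3) = 3/103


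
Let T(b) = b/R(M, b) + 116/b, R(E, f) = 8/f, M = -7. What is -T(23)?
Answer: -13095/184 ≈ -71.168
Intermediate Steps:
T(b) = 116/b + b²/8 (T(b) = b/((8/b)) + 116/b = b*(b/8) + 116/b = b²/8 + 116/b = 116/b + b²/8)
-T(23) = -(928 + 23³)/(8*23) = -(928 + 12167)/(8*23) = -13095/(8*23) = -1*13095/184 = -13095/184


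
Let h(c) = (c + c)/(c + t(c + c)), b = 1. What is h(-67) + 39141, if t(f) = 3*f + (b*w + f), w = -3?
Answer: 11859790/303 ≈ 39141.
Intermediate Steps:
t(f) = -3 + 4*f (t(f) = 3*f + (1*(-3) + f) = 3*f + (-3 + f) = -3 + 4*f)
h(c) = 2*c/(-3 + 9*c) (h(c) = (c + c)/(c + (-3 + 4*(c + c))) = (2*c)/(c + (-3 + 4*(2*c))) = (2*c)/(c + (-3 + 8*c)) = (2*c)/(-3 + 9*c) = 2*c/(-3 + 9*c))
h(-67) + 39141 = (2/3)*(-67)/(-1 + 3*(-67)) + 39141 = (2/3)*(-67)/(-1 - 201) + 39141 = (2/3)*(-67)/(-202) + 39141 = (2/3)*(-67)*(-1/202) + 39141 = 67/303 + 39141 = 11859790/303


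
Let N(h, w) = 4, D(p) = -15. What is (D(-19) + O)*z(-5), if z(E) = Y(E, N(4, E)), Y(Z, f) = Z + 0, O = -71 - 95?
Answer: 905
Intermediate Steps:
O = -166
Y(Z, f) = Z
z(E) = E
(D(-19) + O)*z(-5) = (-15 - 166)*(-5) = -181*(-5) = 905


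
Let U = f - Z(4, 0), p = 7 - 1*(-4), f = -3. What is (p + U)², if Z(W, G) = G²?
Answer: 64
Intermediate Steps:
p = 11 (p = 7 + 4 = 11)
U = -3 (U = -3 - 1*0² = -3 - 1*0 = -3 + 0 = -3)
(p + U)² = (11 - 3)² = 8² = 64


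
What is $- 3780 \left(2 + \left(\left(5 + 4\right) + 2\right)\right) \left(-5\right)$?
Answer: $245700$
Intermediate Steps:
$- 3780 \left(2 + \left(\left(5 + 4\right) + 2\right)\right) \left(-5\right) = - 3780 \left(2 + \left(9 + 2\right)\right) \left(-5\right) = - 3780 \left(2 + 11\right) \left(-5\right) = - 3780 \cdot 13 \left(-5\right) = \left(-3780\right) \left(-65\right) = 245700$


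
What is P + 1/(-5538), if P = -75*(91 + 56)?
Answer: -61056451/5538 ≈ -11025.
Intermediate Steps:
P = -11025 (P = -75*147 = -11025)
P + 1/(-5538) = -11025 + 1/(-5538) = -11025 - 1/5538 = -61056451/5538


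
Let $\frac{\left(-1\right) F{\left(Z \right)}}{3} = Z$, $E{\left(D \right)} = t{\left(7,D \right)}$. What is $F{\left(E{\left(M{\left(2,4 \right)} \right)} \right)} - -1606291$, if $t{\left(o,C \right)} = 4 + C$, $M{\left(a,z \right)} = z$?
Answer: $1606267$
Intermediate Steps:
$E{\left(D \right)} = 4 + D$
$F{\left(Z \right)} = - 3 Z$
$F{\left(E{\left(M{\left(2,4 \right)} \right)} \right)} - -1606291 = - 3 \left(4 + 4\right) - -1606291 = \left(-3\right) 8 + 1606291 = -24 + 1606291 = 1606267$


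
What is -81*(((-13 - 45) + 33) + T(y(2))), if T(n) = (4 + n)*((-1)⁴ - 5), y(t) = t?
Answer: 3969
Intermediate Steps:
T(n) = -16 - 4*n (T(n) = (4 + n)*(1 - 5) = (4 + n)*(-4) = -16 - 4*n)
-81*(((-13 - 45) + 33) + T(y(2))) = -81*(((-13 - 45) + 33) + (-16 - 4*2)) = -81*((-58 + 33) + (-16 - 8)) = -81*(-25 - 24) = -81*(-49) = 3969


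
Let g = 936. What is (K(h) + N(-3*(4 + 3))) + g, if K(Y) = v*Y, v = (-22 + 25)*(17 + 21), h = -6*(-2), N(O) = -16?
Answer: 2288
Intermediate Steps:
h = 12
v = 114 (v = 3*38 = 114)
K(Y) = 114*Y
(K(h) + N(-3*(4 + 3))) + g = (114*12 - 16) + 936 = (1368 - 16) + 936 = 1352 + 936 = 2288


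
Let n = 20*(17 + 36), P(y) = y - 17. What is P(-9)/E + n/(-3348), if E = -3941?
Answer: -1022603/3298617 ≈ -0.31001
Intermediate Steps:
P(y) = -17 + y
n = 1060 (n = 20*53 = 1060)
P(-9)/E + n/(-3348) = (-17 - 9)/(-3941) + 1060/(-3348) = -26*(-1/3941) + 1060*(-1/3348) = 26/3941 - 265/837 = -1022603/3298617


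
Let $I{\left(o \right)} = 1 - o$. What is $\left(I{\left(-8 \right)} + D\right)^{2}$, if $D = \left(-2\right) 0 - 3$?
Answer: $36$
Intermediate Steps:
$D = -3$ ($D = 0 - 3 = -3$)
$\left(I{\left(-8 \right)} + D\right)^{2} = \left(\left(1 - -8\right) - 3\right)^{2} = \left(\left(1 + 8\right) - 3\right)^{2} = \left(9 - 3\right)^{2} = 6^{2} = 36$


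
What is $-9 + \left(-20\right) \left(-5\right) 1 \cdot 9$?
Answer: $891$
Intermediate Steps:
$-9 + \left(-20\right) \left(-5\right) 1 \cdot 9 = -9 + 100 \cdot 9 = -9 + 900 = 891$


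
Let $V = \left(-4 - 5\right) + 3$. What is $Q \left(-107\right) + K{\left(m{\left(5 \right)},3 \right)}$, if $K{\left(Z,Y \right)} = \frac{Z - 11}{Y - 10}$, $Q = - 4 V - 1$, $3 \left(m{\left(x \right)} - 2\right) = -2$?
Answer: $- \frac{51652}{21} \approx -2459.6$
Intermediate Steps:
$V = -6$ ($V = -9 + 3 = -6$)
$m{\left(x \right)} = \frac{4}{3}$ ($m{\left(x \right)} = 2 + \frac{1}{3} \left(-2\right) = 2 - \frac{2}{3} = \frac{4}{3}$)
$Q = 23$ ($Q = \left(-4\right) \left(-6\right) - 1 = 24 - 1 = 23$)
$K{\left(Z,Y \right)} = \frac{-11 + Z}{-10 + Y}$
$Q \left(-107\right) + K{\left(m{\left(5 \right)},3 \right)} = 23 \left(-107\right) + \frac{-11 + \frac{4}{3}}{-10 + 3} = -2461 + \frac{1}{-7} \left(- \frac{29}{3}\right) = -2461 - - \frac{29}{21} = -2461 + \frac{29}{21} = - \frac{51652}{21}$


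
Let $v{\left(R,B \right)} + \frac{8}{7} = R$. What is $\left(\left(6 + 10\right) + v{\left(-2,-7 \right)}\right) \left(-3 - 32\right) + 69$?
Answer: $-381$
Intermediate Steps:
$v{\left(R,B \right)} = - \frac{8}{7} + R$
$\left(\left(6 + 10\right) + v{\left(-2,-7 \right)}\right) \left(-3 - 32\right) + 69 = \left(\left(6 + 10\right) - \frac{22}{7}\right) \left(-3 - 32\right) + 69 = \left(16 - \frac{22}{7}\right) \left(-3 - 32\right) + 69 = \frac{90}{7} \left(-35\right) + 69 = -450 + 69 = -381$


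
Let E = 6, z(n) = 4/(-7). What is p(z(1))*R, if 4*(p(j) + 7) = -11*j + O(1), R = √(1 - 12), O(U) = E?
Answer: -55*I*√11/14 ≈ -13.03*I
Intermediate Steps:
z(n) = -4/7 (z(n) = 4*(-⅐) = -4/7)
O(U) = 6
R = I*√11 (R = √(-11) = I*√11 ≈ 3.3166*I)
p(j) = -11/2 - 11*j/4 (p(j) = -7 + (-11*j + 6)/4 = -7 + (6 - 11*j)/4 = -7 + (3/2 - 11*j/4) = -11/2 - 11*j/4)
p(z(1))*R = (-11/2 - 11/4*(-4/7))*(I*√11) = (-11/2 + 11/7)*(I*√11) = -55*I*√11/14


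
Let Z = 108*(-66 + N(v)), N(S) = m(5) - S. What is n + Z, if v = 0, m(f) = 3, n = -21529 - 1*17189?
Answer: -45522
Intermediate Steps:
n = -38718 (n = -21529 - 17189 = -38718)
N(S) = 3 - S
Z = -6804 (Z = 108*(-66 + (3 - 1*0)) = 108*(-66 + (3 + 0)) = 108*(-66 + 3) = 108*(-63) = -6804)
n + Z = -38718 - 6804 = -45522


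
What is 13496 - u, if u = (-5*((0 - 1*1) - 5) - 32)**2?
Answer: 13492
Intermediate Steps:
u = 4 (u = (-5*((0 - 1) - 5) - 32)**2 = (-5*(-1 - 5) - 32)**2 = (-5*(-6) - 32)**2 = (30 - 32)**2 = (-2)**2 = 4)
13496 - u = 13496 - 1*4 = 13496 - 4 = 13492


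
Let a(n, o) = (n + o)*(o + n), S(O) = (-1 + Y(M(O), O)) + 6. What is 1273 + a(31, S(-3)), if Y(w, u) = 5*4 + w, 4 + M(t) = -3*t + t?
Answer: 4637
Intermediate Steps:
M(t) = -4 - 2*t (M(t) = -4 + (-3*t + t) = -4 - 2*t)
Y(w, u) = 20 + w
S(O) = 21 - 2*O (S(O) = (-1 + (20 + (-4 - 2*O))) + 6 = (-1 + (16 - 2*O)) + 6 = (15 - 2*O) + 6 = 21 - 2*O)
a(n, o) = (n + o)² (a(n, o) = (n + o)*(n + o) = (n + o)²)
1273 + a(31, S(-3)) = 1273 + (31 + (21 - 2*(-3)))² = 1273 + (31 + (21 + 6))² = 1273 + (31 + 27)² = 1273 + 58² = 1273 + 3364 = 4637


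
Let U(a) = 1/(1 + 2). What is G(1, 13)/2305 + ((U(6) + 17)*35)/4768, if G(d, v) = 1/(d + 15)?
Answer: 2097997/16485360 ≈ 0.12726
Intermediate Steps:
G(d, v) = 1/(15 + d)
U(a) = ⅓ (U(a) = 1/3 = ⅓)
G(1, 13)/2305 + ((U(6) + 17)*35)/4768 = 1/((15 + 1)*2305) + ((⅓ + 17)*35)/4768 = (1/2305)/16 + ((52/3)*35)*(1/4768) = (1/16)*(1/2305) + (1820/3)*(1/4768) = 1/36880 + 455/3576 = 2097997/16485360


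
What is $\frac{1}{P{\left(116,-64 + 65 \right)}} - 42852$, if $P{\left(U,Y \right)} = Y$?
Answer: $-42851$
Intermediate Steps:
$\frac{1}{P{\left(116,-64 + 65 \right)}} - 42852 = \frac{1}{-64 + 65} - 42852 = 1^{-1} - 42852 = 1 - 42852 = -42851$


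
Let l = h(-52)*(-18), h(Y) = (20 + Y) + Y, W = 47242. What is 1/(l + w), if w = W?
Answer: 1/48754 ≈ 2.0511e-5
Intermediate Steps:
w = 47242
h(Y) = 20 + 2*Y
l = 1512 (l = (20 + 2*(-52))*(-18) = (20 - 104)*(-18) = -84*(-18) = 1512)
1/(l + w) = 1/(1512 + 47242) = 1/48754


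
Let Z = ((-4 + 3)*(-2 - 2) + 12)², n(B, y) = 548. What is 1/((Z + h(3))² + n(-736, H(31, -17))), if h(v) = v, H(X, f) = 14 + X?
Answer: 1/67629 ≈ 1.4787e-5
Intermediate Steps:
Z = 256 (Z = (-1*(-4) + 12)² = (4 + 12)² = 16² = 256)
1/((Z + h(3))² + n(-736, H(31, -17))) = 1/((256 + 3)² + 548) = 1/(259² + 548) = 1/(67081 + 548) = 1/67629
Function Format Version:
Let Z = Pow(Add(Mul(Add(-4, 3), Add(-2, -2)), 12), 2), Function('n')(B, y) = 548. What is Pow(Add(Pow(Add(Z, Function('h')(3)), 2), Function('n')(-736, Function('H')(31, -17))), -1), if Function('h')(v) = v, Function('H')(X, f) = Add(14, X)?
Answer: Rational(1, 67629) ≈ 1.4787e-5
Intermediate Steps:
Z = 256 (Z = Pow(Add(Mul(-1, -4), 12), 2) = Pow(Add(4, 12), 2) = Pow(16, 2) = 256)
Pow(Add(Pow(Add(Z, Function('h')(3)), 2), Function('n')(-736, Function('H')(31, -17))), -1) = Pow(Add(Pow(Add(256, 3), 2), 548), -1) = Pow(Add(Pow(259, 2), 548), -1) = Pow(Add(67081, 548), -1) = Pow(67629, -1) = Rational(1, 67629)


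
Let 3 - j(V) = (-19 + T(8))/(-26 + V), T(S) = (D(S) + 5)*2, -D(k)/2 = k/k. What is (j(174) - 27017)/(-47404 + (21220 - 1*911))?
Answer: 3998059/4010060 ≈ 0.99701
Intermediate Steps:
D(k) = -2 (D(k) = -2*k/k = -2*1 = -2)
T(S) = 6 (T(S) = (-2 + 5)*2 = 3*2 = 6)
j(V) = 3 + 13/(-26 + V) (j(V) = 3 - (-19 + 6)/(-26 + V) = 3 - (-13)/(-26 + V) = 3 + 13/(-26 + V))
(j(174) - 27017)/(-47404 + (21220 - 1*911)) = ((-65 + 3*174)/(-26 + 174) - 27017)/(-47404 + (21220 - 1*911)) = ((-65 + 522)/148 - 27017)/(-47404 + (21220 - 911)) = ((1/148)*457 - 27017)/(-47404 + 20309) = (457/148 - 27017)/(-27095) = -3998059/148*(-1/27095) = 3998059/4010060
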